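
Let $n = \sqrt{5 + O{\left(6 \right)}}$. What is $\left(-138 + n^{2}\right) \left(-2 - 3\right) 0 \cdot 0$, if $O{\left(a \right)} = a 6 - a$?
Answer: $0$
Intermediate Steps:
$O{\left(a \right)} = 5 a$ ($O{\left(a \right)} = 6 a - a = 5 a$)
$n = \sqrt{35}$ ($n = \sqrt{5 + 5 \cdot 6} = \sqrt{5 + 30} = \sqrt{35} \approx 5.9161$)
$\left(-138 + n^{2}\right) \left(-2 - 3\right) 0 \cdot 0 = \left(-138 + \left(\sqrt{35}\right)^{2}\right) \left(-2 - 3\right) 0 \cdot 0 = \left(-138 + 35\right) \left(-2 - 3\right) 0 \cdot 0 = - 103 \left(-5\right) 0 \cdot 0 = - 103 \cdot 0 \cdot 0 = \left(-103\right) 0 = 0$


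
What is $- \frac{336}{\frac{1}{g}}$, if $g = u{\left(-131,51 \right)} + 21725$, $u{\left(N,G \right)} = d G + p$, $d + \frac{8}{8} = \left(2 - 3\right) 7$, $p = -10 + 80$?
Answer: $-7186032$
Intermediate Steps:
$p = 70$
$d = -8$ ($d = -1 + \left(2 - 3\right) 7 = -1 - 7 = -8$)
$u{\left(N,G \right)} = 70 - 8 G$ ($u{\left(N,G \right)} = - 8 G + 70 = 70 - 8 G$)
$g = 21387$ ($g = \left(70 - 408\right) + 21725 = -338 + 21725 = 21387$)
$- \frac{336}{\frac{1}{g}} = - \frac{336}{\frac{1}{21387}} = - 336 \frac{1}{\frac{1}{21387}} = \left(-336\right) 21387 = -7186032$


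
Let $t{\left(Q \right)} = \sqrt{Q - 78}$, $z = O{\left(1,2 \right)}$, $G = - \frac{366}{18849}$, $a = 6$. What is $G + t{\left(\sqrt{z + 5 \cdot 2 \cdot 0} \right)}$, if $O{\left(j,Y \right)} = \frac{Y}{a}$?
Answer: $- \frac{2}{103} + \frac{i \sqrt{702 - 3 \sqrt{3}}}{3} \approx -0.019417 + 8.799 i$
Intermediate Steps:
$G = - \frac{2}{103}$ ($G = \left(-366\right) \frac{1}{18849} = - \frac{2}{103} \approx -0.019417$)
$O{\left(j,Y \right)} = \frac{Y}{6}$
$z = \frac{1}{3}$ ($z = \frac{1}{6} \cdot 2 = \frac{1}{3} \approx 0.33333$)
$t{\left(Q \right)} = \sqrt{-78 + Q}$
$G + t{\left(\sqrt{z + 5 \cdot 2 \cdot 0} \right)} = - \frac{2}{103} + \sqrt{-78 + \sqrt{\frac{1}{3} + 5 \cdot 2 \cdot 0}} = - \frac{2}{103} + \sqrt{-78 + \sqrt{\frac{1}{3} + 10 \cdot 0}} = - \frac{2}{103} + \sqrt{-78 + \sqrt{\frac{1}{3} + 0}} = - \frac{2}{103} + \sqrt{-78 + \sqrt{\frac{1}{3}}} = - \frac{2}{103} + \sqrt{-78 + \frac{\sqrt{3}}{3}}$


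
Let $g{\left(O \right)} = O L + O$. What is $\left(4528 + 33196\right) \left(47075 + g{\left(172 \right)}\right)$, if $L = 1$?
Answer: $1788834356$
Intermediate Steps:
$g{\left(O \right)} = 2 O$ ($g{\left(O \right)} = O 1 + O = O + O = 2 O$)
$\left(4528 + 33196\right) \left(47075 + g{\left(172 \right)}\right) = \left(4528 + 33196\right) \left(47075 + 2 \cdot 172\right) = 37724 \left(47075 + 344\right) = 37724 \cdot 47419 = 1788834356$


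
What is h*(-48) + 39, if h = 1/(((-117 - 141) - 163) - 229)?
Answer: 12699/325 ≈ 39.074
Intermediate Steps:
h = -1/650 (h = 1/((-258 - 163) - 229) = 1/(-421 - 229) = 1/(-650) = -1/650 ≈ -0.0015385)
h*(-48) + 39 = -1/650*(-48) + 39 = 24/325 + 39 = 12699/325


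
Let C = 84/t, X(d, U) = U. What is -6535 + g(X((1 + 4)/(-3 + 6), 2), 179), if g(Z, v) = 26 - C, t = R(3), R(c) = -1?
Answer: -6425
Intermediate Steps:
t = -1
C = -84 (C = 84/(-1) = 84*(-1) = -84)
g(Z, v) = 110 (g(Z, v) = 26 - 1*(-84) = 26 + 84 = 110)
-6535 + g(X((1 + 4)/(-3 + 6), 2), 179) = -6535 + 110 = -6425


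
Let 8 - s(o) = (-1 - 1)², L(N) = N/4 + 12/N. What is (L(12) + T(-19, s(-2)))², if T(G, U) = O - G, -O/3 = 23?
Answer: 2116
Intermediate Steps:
O = -69 (O = -3*23 = -69)
L(N) = 12/N + N/4 (L(N) = N*(¼) + 12/N = N/4 + 12/N = 12/N + N/4)
s(o) = 4 (s(o) = 8 - (-1 - 1)² = 8 - 1*(-2)² = 8 - 1*4 = 8 - 4 = 4)
T(G, U) = -69 - G
(L(12) + T(-19, s(-2)))² = ((12/12 + (¼)*12) + (-69 - 1*(-19)))² = ((12*(1/12) + 3) + (-69 + 19))² = ((1 + 3) - 50)² = (4 - 50)² = (-46)² = 2116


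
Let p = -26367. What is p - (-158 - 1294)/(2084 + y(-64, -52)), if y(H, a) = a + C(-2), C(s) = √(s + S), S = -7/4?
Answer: 33*(-799*√15 + 3247048*I)/(√15 - 4064*I) ≈ -26366.0 - 0.00068097*I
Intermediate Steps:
S = -7/4 (S = -7*¼ = -7/4 ≈ -1.7500)
C(s) = √(-7/4 + s) (C(s) = √(s - 7/4) = √(-7/4 + s))
y(H, a) = a + I*√15/2 (y(H, a) = a + √(-7 + 4*(-2))/2 = a + √(-7 - 8)/2 = a + √(-15)/2 = a + (I*√15)/2 = a + I*√15/2)
p - (-158 - 1294)/(2084 + y(-64, -52)) = -26367 - (-158 - 1294)/(2084 + (-52 + I*√15/2)) = -26367 - (-1452)/(2032 + I*√15/2) = -26367 + 1452/(2032 + I*√15/2)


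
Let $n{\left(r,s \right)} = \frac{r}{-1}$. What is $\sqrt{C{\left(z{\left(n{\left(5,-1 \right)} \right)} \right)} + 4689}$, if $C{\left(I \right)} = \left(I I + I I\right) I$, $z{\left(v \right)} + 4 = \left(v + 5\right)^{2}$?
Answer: $\sqrt{4561} \approx 67.535$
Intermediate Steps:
$n{\left(r,s \right)} = - r$ ($n{\left(r,s \right)} = r \left(-1\right) = - r$)
$z{\left(v \right)} = -4 + \left(5 + v\right)^{2}$ ($z{\left(v \right)} = -4 + \left(v + 5\right)^{2} = -4 + \left(5 + v\right)^{2}$)
$C{\left(I \right)} = 2 I^{3}$ ($C{\left(I \right)} = \left(I^{2} + I^{2}\right) I = 2 I^{2} I = 2 I^{3}$)
$\sqrt{C{\left(z{\left(n{\left(5,-1 \right)} \right)} \right)} + 4689} = \sqrt{2 \left(-4 + \left(5 - 5\right)^{2}\right)^{3} + 4689} = \sqrt{2 \left(-4 + 0^{2}\right)^{3} + 4689} = \sqrt{2 \left(-4 + 0\right)^{3} + 4689} = \sqrt{2 \left(-4\right)^{3} + 4689} = \sqrt{2 \left(-64\right) + 4689} = \sqrt{-128 + 4689} = \sqrt{4561}$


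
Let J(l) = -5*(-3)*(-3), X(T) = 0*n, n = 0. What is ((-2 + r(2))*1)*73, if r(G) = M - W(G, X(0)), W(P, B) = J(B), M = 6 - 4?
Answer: 3285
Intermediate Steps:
X(T) = 0 (X(T) = 0*0 = 0)
M = 2
J(l) = -45 (J(l) = 15*(-3) = -45)
W(P, B) = -45
r(G) = 47 (r(G) = 2 - 1*(-45) = 2 + 45 = 47)
((-2 + r(2))*1)*73 = ((-2 + 47)*1)*73 = (45*1)*73 = 45*73 = 3285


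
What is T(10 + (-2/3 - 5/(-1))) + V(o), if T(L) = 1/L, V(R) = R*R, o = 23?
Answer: 22750/43 ≈ 529.07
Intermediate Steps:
V(R) = R²
T(10 + (-2/3 - 5/(-1))) + V(o) = 1/(10 + (-2/3 - 5/(-1))) + 23² = 1/(10 + (-2*⅓ - 5*(-1))) + 529 = 1/(10 + (-⅔ + 5)) + 529 = 1/(10 + 13/3) + 529 = 1/(43/3) + 529 = 3/43 + 529 = 22750/43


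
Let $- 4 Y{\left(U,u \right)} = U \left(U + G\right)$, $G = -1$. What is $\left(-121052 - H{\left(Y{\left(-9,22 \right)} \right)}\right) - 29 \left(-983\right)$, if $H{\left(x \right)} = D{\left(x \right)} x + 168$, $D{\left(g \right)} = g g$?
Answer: $- \frac{650579}{8} \approx -81322.0$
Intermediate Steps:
$D{\left(g \right)} = g^{2}$
$Y{\left(U,u \right)} = - \frac{U \left(-1 + U\right)}{4}$ ($Y{\left(U,u \right)} = - \frac{U \left(U - 1\right)}{4} = - \frac{U \left(-1 + U\right)}{4}$)
$H{\left(x \right)} = 168 + x^{3}$ ($H{\left(x \right)} = x^{2} x + 168 = x^{3} + 168 = 168 + x^{3}$)
$\left(-121052 - H{\left(Y{\left(-9,22 \right)} \right)}\right) - 29 \left(-983\right) = \left(-121052 - \left(168 + \left(\frac{1}{4} \left(-9\right) \left(1 - -9\right)\right)^{3}\right)\right) - 29 \left(-983\right) = \left(-121052 - \left(168 + \left(\frac{1}{4} \left(-9\right) \left(1 + 9\right)\right)^{3}\right)\right) - -28507 = \left(-121052 - \left(168 + \left(\frac{1}{4} \left(-9\right) 10\right)^{3}\right)\right) + 28507 = \left(-121052 - \left(168 + \left(- \frac{45}{2}\right)^{3}\right)\right) + 28507 = \left(-121052 - \left(168 - \frac{91125}{8}\right)\right) + 28507 = \left(-121052 - - \frac{89781}{8}\right) + 28507 = \left(-121052 + \frac{89781}{8}\right) + 28507 = - \frac{878635}{8} + 28507 = - \frac{650579}{8}$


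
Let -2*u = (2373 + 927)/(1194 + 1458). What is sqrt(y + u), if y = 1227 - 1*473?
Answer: sqrt(147182906)/442 ≈ 27.448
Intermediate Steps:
y = 754 (y = 1227 - 473 = 754)
u = -275/442 (u = -(2373 + 927)/(2*(1194 + 1458)) = -1650/2652 = -1/2*275/221 = -275/442 ≈ -0.62217)
sqrt(y + u) = sqrt(754 - 275/442) = sqrt(332993/442) = sqrt(147182906)/442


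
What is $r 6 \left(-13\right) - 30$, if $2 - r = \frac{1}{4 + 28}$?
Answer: $- \frac{2937}{16} \approx -183.56$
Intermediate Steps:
$r = \frac{63}{32}$ ($r = 2 - \frac{1}{4 + 28} = 2 - \frac{1}{32} = \frac{63}{32} \approx 1.9688$)
$r 6 \left(-13\right) - 30 = \frac{63 \cdot 6 \left(-13\right)}{32} - 30 = \frac{63}{32} \left(-78\right) - 30 = - \frac{2457}{16} - 30 = - \frac{2937}{16}$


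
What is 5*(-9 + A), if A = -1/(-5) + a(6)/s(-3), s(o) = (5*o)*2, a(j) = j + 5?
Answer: -275/6 ≈ -45.833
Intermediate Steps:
a(j) = 5 + j
s(o) = 10*o
A = -1/6 (A = -1/(-5) + (5 + 6)/((10*(-3))) = -1*(-1/5) + 11/(-30) = 1/5 + 11*(-1/30) = 1/5 - 11/30 = -1/6 ≈ -0.16667)
5*(-9 + A) = 5*(-9 - 1/6) = 5*(-55/6) = -275/6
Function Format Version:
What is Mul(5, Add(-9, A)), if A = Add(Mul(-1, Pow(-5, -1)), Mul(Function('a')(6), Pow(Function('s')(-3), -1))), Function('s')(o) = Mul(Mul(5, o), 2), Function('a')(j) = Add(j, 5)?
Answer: Rational(-275, 6) ≈ -45.833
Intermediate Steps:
Function('a')(j) = Add(5, j)
Function('s')(o) = Mul(10, o)
A = Rational(-1, 6) (A = Add(Mul(-1, Pow(-5, -1)), Mul(Add(5, 6), Pow(Mul(10, -3), -1))) = Add(Mul(-1, Rational(-1, 5)), Mul(11, Pow(-30, -1))) = Add(Rational(1, 5), Mul(11, Rational(-1, 30))) = Add(Rational(1, 5), Rational(-11, 30)) = Rational(-1, 6) ≈ -0.16667)
Mul(5, Add(-9, A)) = Mul(5, Add(-9, Rational(-1, 6))) = Mul(5, Rational(-55, 6)) = Rational(-275, 6)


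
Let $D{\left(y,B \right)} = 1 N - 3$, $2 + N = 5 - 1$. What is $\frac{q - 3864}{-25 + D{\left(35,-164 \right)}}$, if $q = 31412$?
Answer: $- \frac{13774}{13} \approx -1059.5$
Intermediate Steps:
$N = 2$ ($N = -2 + \left(5 - 1\right) = -2 + 4 = 2$)
$D{\left(y,B \right)} = -1$ ($D{\left(y,B \right)} = 1 \cdot 2 - 3 = 2 - 3 = -1$)
$\frac{q - 3864}{-25 + D{\left(35,-164 \right)}} = \frac{31412 - 3864}{-25 - 1} = \frac{31412 - 3864}{-26} = 27548 \left(- \frac{1}{26}\right) = - \frac{13774}{13}$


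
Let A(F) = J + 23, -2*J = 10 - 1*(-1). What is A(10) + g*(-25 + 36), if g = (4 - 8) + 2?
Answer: -9/2 ≈ -4.5000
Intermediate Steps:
g = -2 (g = -4 + 2 = -2)
J = -11/2 (J = -(10 - 1*(-1))/2 = -(10 + 1)/2 = -½*11 = -11/2 ≈ -5.5000)
A(F) = 35/2 (A(F) = -11/2 + 23 = 35/2)
A(10) + g*(-25 + 36) = 35/2 - 2*(-25 + 36) = 35/2 - 2*11 = 35/2 - 22 = -9/2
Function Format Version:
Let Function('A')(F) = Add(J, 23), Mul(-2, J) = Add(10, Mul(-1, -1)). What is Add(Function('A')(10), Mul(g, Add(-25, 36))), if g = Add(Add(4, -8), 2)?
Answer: Rational(-9, 2) ≈ -4.5000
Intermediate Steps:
g = -2 (g = Add(-4, 2) = -2)
J = Rational(-11, 2) (J = Mul(Rational(-1, 2), Add(10, Mul(-1, -1))) = Mul(Rational(-1, 2), Add(10, 1)) = Mul(Rational(-1, 2), 11) = Rational(-11, 2) ≈ -5.5000)
Function('A')(F) = Rational(35, 2) (Function('A')(F) = Add(Rational(-11, 2), 23) = Rational(35, 2))
Add(Function('A')(10), Mul(g, Add(-25, 36))) = Add(Rational(35, 2), Mul(-2, Add(-25, 36))) = Add(Rational(35, 2), Mul(-2, 11)) = Add(Rational(35, 2), -22) = Rational(-9, 2)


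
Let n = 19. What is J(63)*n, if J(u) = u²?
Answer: 75411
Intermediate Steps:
J(63)*n = 63²*19 = 3969*19 = 75411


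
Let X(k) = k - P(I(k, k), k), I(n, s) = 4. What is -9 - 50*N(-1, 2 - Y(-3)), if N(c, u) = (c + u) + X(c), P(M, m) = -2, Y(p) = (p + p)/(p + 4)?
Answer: -409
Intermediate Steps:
Y(p) = 2*p/(4 + p) (Y(p) = (2*p)/(4 + p) = 2*p/(4 + p))
X(k) = 2 + k (X(k) = k - 1*(-2) = k + 2 = 2 + k)
N(c, u) = 2 + u + 2*c (N(c, u) = (c + u) + (2 + c) = 2 + u + 2*c)
-9 - 50*N(-1, 2 - Y(-3)) = -9 - 50*(2 + (2 - 2*(-3)/(4 - 3)) + 2*(-1)) = -9 - 50*(2 + (2 - 2*(-3)/1) - 2) = -9 - 50*(2 + (2 - 2*(-3)) - 2) = -9 - 50*(2 + (2 - 1*(-6)) - 2) = -9 - 50*(2 + (2 + 6) - 2) = -9 - 50*(2 + 8 - 2) = -9 - 50*8 = -9 - 400 = -409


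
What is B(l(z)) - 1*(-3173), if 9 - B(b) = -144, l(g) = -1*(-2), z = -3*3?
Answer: 3326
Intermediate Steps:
z = -9
l(g) = 2
B(b) = 153 (B(b) = 9 - 1*(-144) = 9 + 144 = 153)
B(l(z)) - 1*(-3173) = 153 - 1*(-3173) = 153 + 3173 = 3326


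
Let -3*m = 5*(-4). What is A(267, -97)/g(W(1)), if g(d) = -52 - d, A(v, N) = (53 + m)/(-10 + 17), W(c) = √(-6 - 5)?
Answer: -9308/57015 + 179*I*√11/57015 ≈ -0.16326 + 0.010413*I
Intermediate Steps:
W(c) = I*√11 (W(c) = √(-11) = I*√11)
m = 20/3 (m = -5*(-4)/3 = -⅓*(-20) = 20/3 ≈ 6.6667)
A(v, N) = 179/21 (A(v, N) = (53 + 20/3)/(-10 + 17) = (179/3)/7 = (179/3)*(⅐) = 179/21)
A(267, -97)/g(W(1)) = 179/(21*(-52 - I*√11))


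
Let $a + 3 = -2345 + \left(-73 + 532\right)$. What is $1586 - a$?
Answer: $3475$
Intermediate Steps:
$a = -1889$ ($a = -3 + \left(-2345 + \left(-73 + 532\right)\right) = -3 + \left(-2345 + 459\right) = -3 - 1886 = -1889$)
$1586 - a = 1586 - -1889 = 1586 + 1889 = 3475$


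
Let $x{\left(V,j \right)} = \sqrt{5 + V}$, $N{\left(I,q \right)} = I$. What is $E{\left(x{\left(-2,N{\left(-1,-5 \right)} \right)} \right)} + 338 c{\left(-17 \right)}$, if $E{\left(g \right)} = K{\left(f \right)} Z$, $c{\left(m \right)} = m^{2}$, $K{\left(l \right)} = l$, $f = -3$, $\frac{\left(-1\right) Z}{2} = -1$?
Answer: $97676$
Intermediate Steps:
$Z = 2$ ($Z = \left(-2\right) \left(-1\right) = 2$)
$E{\left(g \right)} = -6$ ($E{\left(g \right)} = \left(-3\right) 2 = -6$)
$E{\left(x{\left(-2,N{\left(-1,-5 \right)} \right)} \right)} + 338 c{\left(-17 \right)} = -6 + 338 \left(-17\right)^{2} = -6 + 338 \cdot 289 = -6 + 97682 = 97676$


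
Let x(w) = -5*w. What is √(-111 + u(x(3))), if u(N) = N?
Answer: 3*I*√14 ≈ 11.225*I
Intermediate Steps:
√(-111 + u(x(3))) = √(-111 - 5*3) = √(-111 - 15) = √(-126) = 3*I*√14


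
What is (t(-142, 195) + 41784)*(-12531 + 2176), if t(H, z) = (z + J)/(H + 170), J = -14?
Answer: -12116727215/28 ≈ -4.3274e+8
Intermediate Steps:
t(H, z) = (-14 + z)/(170 + H) (t(H, z) = (z - 14)/(H + 170) = (-14 + z)/(170 + H))
(t(-142, 195) + 41784)*(-12531 + 2176) = ((-14 + 195)/(170 - 142) + 41784)*(-12531 + 2176) = (181/28 + 41784)*(-10355) = (1170133/28)*(-10355) = -12116727215/28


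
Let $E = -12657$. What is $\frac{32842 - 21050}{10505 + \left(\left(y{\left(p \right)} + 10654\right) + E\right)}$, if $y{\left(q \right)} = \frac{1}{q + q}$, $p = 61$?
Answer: $\frac{130784}{94295} \approx 1.387$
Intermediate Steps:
$y{\left(q \right)} = \frac{1}{2 q}$
$\frac{32842 - 21050}{10505 + \left(\left(y{\left(p \right)} + 10654\right) + E\right)} = \frac{32842 - 21050}{10505 - \left(2003 - \frac{1}{122}\right)} = \frac{11792}{10505 + \left(\left(\frac{1}{2} \cdot \frac{1}{61} + 10654\right) - 12657\right)} = \frac{11792}{10505 + \left(\left(\frac{1}{122} + 10654\right) - 12657\right)} = \frac{11792}{10505 + \left(\frac{1299789}{122} - 12657\right)} = \frac{11792}{10505 - \frac{244365}{122}} = \frac{11792}{\frac{1037245}{122}} = 11792 \cdot \frac{122}{1037245} = \frac{130784}{94295}$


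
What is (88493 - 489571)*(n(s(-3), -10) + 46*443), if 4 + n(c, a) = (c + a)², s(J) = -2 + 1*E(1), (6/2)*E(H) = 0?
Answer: -8229318404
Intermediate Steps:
E(H) = 0 (E(H) = (⅓)*0 = 0)
s(J) = -2 (s(J) = -2 + 1*0 = -2 + 0 = -2)
n(c, a) = -4 + (a + c)² (n(c, a) = -4 + (c + a)² = -4 + (a + c)²)
(88493 - 489571)*(n(s(-3), -10) + 46*443) = (88493 - 489571)*((-4 + (-10 - 2)²) + 46*443) = -401078*((-4 + (-12)²) + 20378) = -401078*((-4 + 144) + 20378) = -401078*(140 + 20378) = -401078*20518 = -8229318404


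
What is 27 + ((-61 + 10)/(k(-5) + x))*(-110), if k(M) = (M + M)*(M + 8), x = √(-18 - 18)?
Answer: -3973/26 - 935*I/26 ≈ -152.81 - 35.962*I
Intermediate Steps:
x = 6*I (x = √(-36) = 6*I ≈ 6.0*I)
k(M) = 2*M*(8 + M) (k(M) = (2*M)*(8 + M) = 2*M*(8 + M))
27 + ((-61 + 10)/(k(-5) + x))*(-110) = 27 + ((-61 + 10)/(2*(-5)*(8 - 5) + 6*I))*(-110) = 27 - 51/(2*(-5)*3 + 6*I)*(-110) = 27 - 51*(-30 - 6*I)/936*(-110) = 27 - 17*(-30 - 6*I)/312*(-110) = 27 + 935*(-30 - 6*I)/156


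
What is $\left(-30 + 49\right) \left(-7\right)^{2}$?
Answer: $931$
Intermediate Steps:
$\left(-30 + 49\right) \left(-7\right)^{2} = 19 \cdot 49 = 931$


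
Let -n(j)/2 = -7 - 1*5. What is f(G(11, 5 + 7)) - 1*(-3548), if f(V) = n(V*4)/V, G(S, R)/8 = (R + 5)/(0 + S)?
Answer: 60349/17 ≈ 3549.9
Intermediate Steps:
G(S, R) = 8*(5 + R)/S (G(S, R) = 8*((R + 5)/(0 + S)) = 8*((5 + R)/S) = 8*(5 + R)/S)
n(j) = 24 (n(j) = -2*(-7 - 1*5) = -2*(-7 - 5) = -2*(-12) = 24)
f(V) = 24/V
f(G(11, 5 + 7)) - 1*(-3548) = 24/((8*(5 + (5 + 7))/11)) - 1*(-3548) = 24/((8*(1/11)*(5 + 12))) + 3548 = 24/((8*(1/11)*17)) + 3548 = 24/(136/11) + 3548 = 24*(11/136) + 3548 = 33/17 + 3548 = 60349/17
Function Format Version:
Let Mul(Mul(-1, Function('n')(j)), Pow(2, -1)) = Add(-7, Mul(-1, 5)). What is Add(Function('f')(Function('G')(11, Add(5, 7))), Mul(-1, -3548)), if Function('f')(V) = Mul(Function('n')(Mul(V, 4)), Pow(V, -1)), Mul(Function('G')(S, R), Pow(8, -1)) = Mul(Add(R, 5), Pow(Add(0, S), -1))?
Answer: Rational(60349, 17) ≈ 3549.9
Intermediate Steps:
Function('G')(S, R) = Mul(8, Pow(S, -1), Add(5, R)) (Function('G')(S, R) = Mul(8, Mul(Add(R, 5), Pow(Add(0, S), -1))) = Mul(8, Mul(Add(5, R), Pow(S, -1))) = Mul(8, Mul(Pow(S, -1), Add(5, R))) = Mul(8, Pow(S, -1), Add(5, R)))
Function('n')(j) = 24 (Function('n')(j) = Mul(-2, Add(-7, Mul(-1, 5))) = Mul(-2, Add(-7, -5)) = Mul(-2, -12) = 24)
Function('f')(V) = Mul(24, Pow(V, -1))
Add(Function('f')(Function('G')(11, Add(5, 7))), Mul(-1, -3548)) = Add(Mul(24, Pow(Mul(8, Pow(11, -1), Add(5, Add(5, 7))), -1)), Mul(-1, -3548)) = Add(Mul(24, Pow(Mul(8, Rational(1, 11), Add(5, 12)), -1)), 3548) = Add(Mul(24, Pow(Mul(8, Rational(1, 11), 17), -1)), 3548) = Add(Mul(24, Pow(Rational(136, 11), -1)), 3548) = Add(Mul(24, Rational(11, 136)), 3548) = Add(Rational(33, 17), 3548) = Rational(60349, 17)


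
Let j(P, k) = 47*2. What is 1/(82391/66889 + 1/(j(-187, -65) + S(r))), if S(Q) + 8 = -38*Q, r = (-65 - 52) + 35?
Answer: 214178578/263882871 ≈ 0.81164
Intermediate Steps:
r = -82 (r = -117 + 35 = -82)
S(Q) = -8 - 38*Q
j(P, k) = 94
1/(82391/66889 + 1/(j(-187, -65) + S(r))) = 1/(82391/66889 + 1/(94 + (-8 - 38*(-82)))) = 1/(82391*(1/66889) + 1/(94 + (-8 + 3116))) = 1/(82391/66889 + 1/(94 + 3108)) = 1/(82391/66889 + 1/3202) = 1/(263882871/214178578) = 214178578/263882871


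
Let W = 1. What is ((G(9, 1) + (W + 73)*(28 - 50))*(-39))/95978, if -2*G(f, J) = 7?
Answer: 127257/191956 ≈ 0.66295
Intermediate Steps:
G(f, J) = -7/2 (G(f, J) = -½*7 = -7/2)
((G(9, 1) + (W + 73)*(28 - 50))*(-39))/95978 = ((-7/2 + (1 + 73)*(28 - 50))*(-39))/95978 = ((-7/2 + 74*(-22))*(-39))*(1/95978) = ((-7/2 - 1628)*(-39))*(1/95978) = -3263/2*(-39)*(1/95978) = (127257/2)*(1/95978) = 127257/191956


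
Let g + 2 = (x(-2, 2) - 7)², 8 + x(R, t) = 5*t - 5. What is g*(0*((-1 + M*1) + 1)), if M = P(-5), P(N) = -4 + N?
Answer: 0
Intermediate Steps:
M = -9 (M = -4 - 5 = -9)
x(R, t) = -13 + 5*t (x(R, t) = -8 + (5*t - 5) = -8 + (-5 + 5*t) = -13 + 5*t)
g = 98 (g = -2 + ((-13 + 5*2) - 7)² = -2 + ((-13 + 10) - 7)² = -2 + (-3 - 7)² = -2 + (-10)² = -2 + 100 = 98)
g*(0*((-1 + M*1) + 1)) = 98*(0*((-1 - 9*1) + 1)) = 98*(0*((-1 - 9) + 1)) = 98*(0*(-10 + 1)) = 98*(0*(-9)) = 98*0 = 0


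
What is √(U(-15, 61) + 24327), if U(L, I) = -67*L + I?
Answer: √25393 ≈ 159.35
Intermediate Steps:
U(L, I) = I - 67*L
√(U(-15, 61) + 24327) = √((61 - 67*(-15)) + 24327) = √((61 + 1005) + 24327) = √(1066 + 24327) = √25393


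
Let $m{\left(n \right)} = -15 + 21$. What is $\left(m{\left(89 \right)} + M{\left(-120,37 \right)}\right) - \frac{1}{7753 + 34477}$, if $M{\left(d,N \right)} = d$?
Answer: $- \frac{4814221}{42230} \approx -114.0$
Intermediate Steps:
$m{\left(n \right)} = 6$
$\left(m{\left(89 \right)} + M{\left(-120,37 \right)}\right) - \frac{1}{7753 + 34477} = \left(6 - 120\right) - \frac{1}{7753 + 34477} = -114 - \frac{1}{42230} = - \frac{4814221}{42230}$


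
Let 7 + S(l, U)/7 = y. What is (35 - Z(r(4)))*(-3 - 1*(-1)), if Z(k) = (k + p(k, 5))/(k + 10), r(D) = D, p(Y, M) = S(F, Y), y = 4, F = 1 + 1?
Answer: -507/7 ≈ -72.429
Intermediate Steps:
F = 2
S(l, U) = -21 (S(l, U) = -49 + 7*4 = -49 + 28 = -21)
p(Y, M) = -21
Z(k) = (-21 + k)/(10 + k) (Z(k) = (k - 21)/(k + 10) = (-21 + k)/(10 + k))
(35 - Z(r(4)))*(-3 - 1*(-1)) = (35 - (-21 + 4)/(10 + 4))*(-3 - 1*(-1)) = (35 - (-17)/14)*(-3 + 1) = (35 - (-17)/14)*(-2) = (35 - 1*(-17/14))*(-2) = (35 + 17/14)*(-2) = (507/14)*(-2) = -507/7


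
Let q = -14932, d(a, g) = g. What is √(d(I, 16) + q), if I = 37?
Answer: 2*I*√3729 ≈ 122.13*I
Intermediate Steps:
√(d(I, 16) + q) = √(16 - 14932) = √(-14916) = 2*I*√3729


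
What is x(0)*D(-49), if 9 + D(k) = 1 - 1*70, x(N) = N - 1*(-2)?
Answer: -156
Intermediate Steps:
x(N) = 2 + N (x(N) = N + 2 = 2 + N)
D(k) = -78 (D(k) = -9 + (1 - 1*70) = -9 + (1 - 70) = -9 - 69 = -78)
x(0)*D(-49) = (2 + 0)*(-78) = 2*(-78) = -156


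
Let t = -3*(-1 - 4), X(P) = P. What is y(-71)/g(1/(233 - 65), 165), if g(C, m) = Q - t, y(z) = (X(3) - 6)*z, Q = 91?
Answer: 213/76 ≈ 2.8026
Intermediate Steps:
y(z) = -3*z (y(z) = (3 - 6)*z = -3*z)
t = 15 (t = -3*(-5) = 15)
g(C, m) = 76 (g(C, m) = 91 - 1*15 = 91 - 15 = 76)
y(-71)/g(1/(233 - 65), 165) = -3*(-71)/76 = 213*(1/76) = 213/76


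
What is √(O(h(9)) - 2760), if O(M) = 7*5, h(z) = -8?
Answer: 5*I*√109 ≈ 52.202*I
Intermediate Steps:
O(M) = 35
√(O(h(9)) - 2760) = √(35 - 2760) = √(-2725) = 5*I*√109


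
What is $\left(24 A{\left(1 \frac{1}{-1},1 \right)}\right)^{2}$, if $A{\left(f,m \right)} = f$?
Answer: $576$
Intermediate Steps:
$\left(24 A{\left(1 \frac{1}{-1},1 \right)}\right)^{2} = \left(24 \cdot 1 \frac{1}{-1}\right)^{2} = \left(24 \cdot 1 \left(-1\right)\right)^{2} = \left(24 \left(-1\right)\right)^{2} = \left(-24\right)^{2} = 576$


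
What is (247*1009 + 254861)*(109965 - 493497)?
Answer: -193332344688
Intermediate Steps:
(247*1009 + 254861)*(109965 - 493497) = (249223 + 254861)*(-383532) = 504084*(-383532) = -193332344688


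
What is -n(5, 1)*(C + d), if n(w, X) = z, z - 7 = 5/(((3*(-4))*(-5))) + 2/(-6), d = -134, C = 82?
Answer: 351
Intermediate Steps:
z = 27/4 (z = 7 + (5/(((3*(-4))*(-5))) + 2/(-6)) = 7 + (5/((-12*(-5))) + 2*(-1/6)) = 7 + (5/60 - 1/3) = 7 + (5*(1/60) - 1/3) = 7 + (1/12 - 1/3) = 7 - 1/4 = 27/4 ≈ 6.7500)
n(w, X) = 27/4
-n(5, 1)*(C + d) = -27*(82 - 134)/4 = -27*(-52)/4 = -1*(-351) = 351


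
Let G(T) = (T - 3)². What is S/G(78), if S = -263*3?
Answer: -263/1875 ≈ -0.14027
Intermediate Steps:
S = -789
G(T) = (-3 + T)²
S/G(78) = -789/(-3 + 78)² = -789/(75²) = -789/5625 = -789*1/5625 = -263/1875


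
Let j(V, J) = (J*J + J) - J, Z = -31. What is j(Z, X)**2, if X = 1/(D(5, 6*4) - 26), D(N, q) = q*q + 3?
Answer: 1/93519144481 ≈ 1.0693e-11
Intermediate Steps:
D(N, q) = 3 + q**2 (D(N, q) = q**2 + 3 = 3 + q**2)
X = 1/553 (X = 1/((3 + (6*4)**2) - 26) = 1/((3 + 24**2) - 26) = 1/((3 + 576) - 26) = 1/(579 - 26) = 1/553 ≈ 0.0018083)
j(V, J) = J**2 (j(V, J) = (J**2 + J) - J = (J + J**2) - J = J**2)
j(Z, X)**2 = ((1/553)**2)**2 = (1/305809)**2 = 1/93519144481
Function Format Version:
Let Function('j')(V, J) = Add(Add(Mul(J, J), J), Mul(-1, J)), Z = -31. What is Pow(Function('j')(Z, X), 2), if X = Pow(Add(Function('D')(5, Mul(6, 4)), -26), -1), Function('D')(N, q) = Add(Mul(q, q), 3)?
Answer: Rational(1, 93519144481) ≈ 1.0693e-11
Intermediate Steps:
Function('D')(N, q) = Add(3, Pow(q, 2)) (Function('D')(N, q) = Add(Pow(q, 2), 3) = Add(3, Pow(q, 2)))
X = Rational(1, 553) (X = Pow(Add(Add(3, Pow(Mul(6, 4), 2)), -26), -1) = Pow(Add(Add(3, Pow(24, 2)), -26), -1) = Pow(Add(Add(3, 576), -26), -1) = Pow(Add(579, -26), -1) = Pow(553, -1) = Rational(1, 553) ≈ 0.0018083)
Function('j')(V, J) = Pow(J, 2) (Function('j')(V, J) = Add(Add(Pow(J, 2), J), Mul(-1, J)) = Add(Add(J, Pow(J, 2)), Mul(-1, J)) = Pow(J, 2))
Pow(Function('j')(Z, X), 2) = Pow(Pow(Rational(1, 553), 2), 2) = Pow(Rational(1, 305809), 2) = Rational(1, 93519144481)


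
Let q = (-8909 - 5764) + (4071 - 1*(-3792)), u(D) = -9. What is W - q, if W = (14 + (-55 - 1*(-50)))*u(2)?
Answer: 6729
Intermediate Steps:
W = -81 (W = (14 + (-55 - 1*(-50)))*(-9) = (14 + (-55 + 50))*(-9) = (14 - 5)*(-9) = 9*(-9) = -81)
q = -6810 (q = -14673 + (4071 + 3792) = -14673 + 7863 = -6810)
W - q = -81 - 1*(-6810) = -81 + 6810 = 6729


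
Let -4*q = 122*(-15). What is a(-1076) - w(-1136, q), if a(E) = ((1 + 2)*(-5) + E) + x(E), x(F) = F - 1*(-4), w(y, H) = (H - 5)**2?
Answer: -827677/4 ≈ -2.0692e+5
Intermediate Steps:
q = 915/2 (q = -61*(-15)/2 = -1/4*(-1830) = 915/2 ≈ 457.50)
w(y, H) = (-5 + H)**2
x(F) = 4 + F (x(F) = F + 4 = 4 + F)
a(E) = -11 + 2*E (a(E) = ((1 + 2)*(-5) + E) + (4 + E) = (3*(-5) + E) + (4 + E) = (-15 + E) + (4 + E) = -11 + 2*E)
a(-1076) - w(-1136, q) = (-11 + 2*(-1076)) - (-5 + 915/2)**2 = (-11 - 2152) - (905/2)**2 = -2163 - 1*819025/4 = -2163 - 819025/4 = -827677/4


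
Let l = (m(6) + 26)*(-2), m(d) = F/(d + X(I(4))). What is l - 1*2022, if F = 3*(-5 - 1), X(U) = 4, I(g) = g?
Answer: -10352/5 ≈ -2070.4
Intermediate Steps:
F = -18 (F = 3*(-6) = -18)
m(d) = -18/(4 + d) (m(d) = -18/(d + 4) = -18/(4 + d))
l = -242/5 (l = (-18/(4 + 6) + 26)*(-2) = (-18/10 + 26)*(-2) = (-18*⅒ + 26)*(-2) = (-9/5 + 26)*(-2) = (121/5)*(-2) = -242/5 ≈ -48.400)
l - 1*2022 = -242/5 - 1*2022 = -242/5 - 2022 = -10352/5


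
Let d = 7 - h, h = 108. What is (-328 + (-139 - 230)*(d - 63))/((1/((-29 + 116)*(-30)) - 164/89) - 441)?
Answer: -13981070520/102868019 ≈ -135.91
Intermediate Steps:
d = -101 (d = 7 - 1*108 = 7 - 108 = -101)
(-328 + (-139 - 230)*(d - 63))/((1/((-29 + 116)*(-30)) - 164/89) - 441) = (-328 + (-139 - 230)*(-101 - 63))/((1/((-29 + 116)*(-30)) - 164/89) - 441) = (-328 - 369*(-164))/((-1/30/87 - 164*1/89) - 441) = (-328 + 60516)/(((1/87)*(-1/30) - 164/89) - 441) = 60188/((-1/2610 - 164/89) - 441) = 60188/(-428129/232290 - 441) = 60188/(-102868019/232290) = 60188*(-232290/102868019) = -13981070520/102868019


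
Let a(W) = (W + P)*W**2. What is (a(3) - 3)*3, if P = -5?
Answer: -63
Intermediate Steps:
a(W) = W**2*(-5 + W) (a(W) = (W - 5)*W**2 = (-5 + W)*W**2 = W**2*(-5 + W))
(a(3) - 3)*3 = (3**2*(-5 + 3) - 3)*3 = (9*(-2) - 3)*3 = (-18 - 3)*3 = -21*3 = -63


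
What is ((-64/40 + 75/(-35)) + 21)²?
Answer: 364816/1225 ≈ 297.81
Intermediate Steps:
((-64/40 + 75/(-35)) + 21)² = ((-64*1/40 + 75*(-1/35)) + 21)² = ((-8/5 - 15/7) + 21)² = (-131/35 + 21)² = (604/35)² = 364816/1225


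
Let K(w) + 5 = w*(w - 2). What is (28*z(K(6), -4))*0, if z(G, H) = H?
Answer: 0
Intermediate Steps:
K(w) = -5 + w*(-2 + w) (K(w) = -5 + w*(w - 2) = -5 + w*(-2 + w))
(28*z(K(6), -4))*0 = (28*(-4))*0 = -112*0 = 0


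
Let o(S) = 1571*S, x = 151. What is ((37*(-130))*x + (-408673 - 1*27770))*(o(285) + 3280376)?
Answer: -4334872249583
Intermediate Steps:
((37*(-130))*x + (-408673 - 1*27770))*(o(285) + 3280376) = ((37*(-130))*151 + (-408673 - 1*27770))*(1571*285 + 3280376) = (-4810*151 + (-408673 - 27770))*(447735 + 3280376) = (-726310 - 436443)*3728111 = -1162753*3728111 = -4334872249583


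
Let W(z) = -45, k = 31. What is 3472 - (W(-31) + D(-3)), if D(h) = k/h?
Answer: 10582/3 ≈ 3527.3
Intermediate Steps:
D(h) = 31/h
3472 - (W(-31) + D(-3)) = 3472 - (-45 + 31/(-3)) = 3472 - (-45 + 31*(-1/3)) = 3472 - (-45 - 31/3) = 3472 - 1*(-166/3) = 3472 + 166/3 = 10582/3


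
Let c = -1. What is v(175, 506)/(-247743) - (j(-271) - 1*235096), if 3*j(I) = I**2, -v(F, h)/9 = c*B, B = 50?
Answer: 17392852219/82581 ≈ 2.1062e+5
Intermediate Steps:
v(F, h) = 450 (v(F, h) = -(-9)*50 = -9*(-50) = 450)
j(I) = I**2/3
v(175, 506)/(-247743) - (j(-271) - 1*235096) = 450/(-247743) - ((1/3)*(-271)**2 - 1*235096) = 450*(-1/247743) - ((1/3)*73441 - 235096) = -50/27527 - (73441/3 - 235096) = -50/27527 - 1*(-631847/3) = -50/27527 + 631847/3 = 17392852219/82581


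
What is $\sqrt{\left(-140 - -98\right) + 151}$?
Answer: $\sqrt{109} \approx 10.44$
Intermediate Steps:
$\sqrt{\left(-140 - -98\right) + 151} = \sqrt{\left(-140 + 98\right) + 151} = \sqrt{-42 + 151} = \sqrt{109}$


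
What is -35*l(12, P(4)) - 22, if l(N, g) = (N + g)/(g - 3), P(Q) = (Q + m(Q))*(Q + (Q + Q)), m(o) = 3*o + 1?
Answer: -3994/67 ≈ -59.612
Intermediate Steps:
m(o) = 1 + 3*o
P(Q) = 3*Q*(1 + 4*Q) (P(Q) = (Q + (1 + 3*Q))*(Q + (Q + Q)) = (1 + 4*Q)*(Q + 2*Q) = (1 + 4*Q)*(3*Q) = 3*Q*(1 + 4*Q))
l(N, g) = (N + g)/(-3 + g)
-35*l(12, P(4)) - 22 = -35*(12 + 3*4*(1 + 4*4))/(-3 + 3*4*(1 + 4*4)) - 22 = -35*(12 + 3*4*(1 + 16))/(-3 + 3*4*(1 + 16)) - 22 = -35*(12 + 3*4*17)/(-3 + 3*4*17) - 22 = -35*(12 + 204)/(-3 + 204) - 22 = -35*216/201 - 22 = -35*72/67 - 22 = -2520/67 - 22 = -3994/67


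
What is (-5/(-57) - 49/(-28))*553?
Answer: 231707/228 ≈ 1016.3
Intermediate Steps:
(-5/(-57) - 49/(-28))*553 = (-5*(-1/57) - 49*(-1/28))*553 = (5/57 + 7/4)*553 = (419/228)*553 = 231707/228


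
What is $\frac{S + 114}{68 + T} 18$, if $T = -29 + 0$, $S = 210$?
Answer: $\frac{1944}{13} \approx 149.54$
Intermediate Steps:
$T = -29$
$\frac{S + 114}{68 + T} 18 = \frac{210 + 114}{68 - 29} \cdot 18 = \frac{324}{39} \cdot 18 = 324 \cdot \frac{1}{39} \cdot 18 = \frac{108}{13} \cdot 18 = \frac{1944}{13}$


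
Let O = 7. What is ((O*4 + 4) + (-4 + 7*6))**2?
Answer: 4900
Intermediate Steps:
((O*4 + 4) + (-4 + 7*6))**2 = ((7*4 + 4) + (-4 + 7*6))**2 = ((28 + 4) + (-4 + 42))**2 = (32 + 38)**2 = 70**2 = 4900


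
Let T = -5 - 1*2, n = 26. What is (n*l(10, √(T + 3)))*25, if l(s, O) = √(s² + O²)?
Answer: 2600*√6 ≈ 6368.7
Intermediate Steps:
T = -7 (T = -5 - 2 = -7)
l(s, O) = √(O² + s²)
(n*l(10, √(T + 3)))*25 = (26*√((√(-7 + 3))² + 10²))*25 = (26*√((√(-4))² + 100))*25 = (26*√((2*I)² + 100))*25 = (26*√(-4 + 100))*25 = (26*√96)*25 = (26*(4*√6))*25 = (104*√6)*25 = 2600*√6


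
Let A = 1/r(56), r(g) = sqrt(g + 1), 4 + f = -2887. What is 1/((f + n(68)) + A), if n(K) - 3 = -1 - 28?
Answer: -166269/485006672 - sqrt(57)/485006672 ≈ -0.00034283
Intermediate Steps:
f = -2891 (f = -4 - 2887 = -2891)
n(K) = -26 (n(K) = 3 + (-1 - 28) = 3 - 29 = -26)
r(g) = sqrt(1 + g)
A = sqrt(57)/57 (A = 1/(sqrt(1 + 56)) = 1/(sqrt(57)) = sqrt(57)/57 ≈ 0.13245)
1/((f + n(68)) + A) = 1/((-2891 - 26) + sqrt(57)/57) = 1/(-2917 + sqrt(57)/57)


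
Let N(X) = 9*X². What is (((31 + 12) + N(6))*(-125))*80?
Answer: -3670000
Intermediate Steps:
(((31 + 12) + N(6))*(-125))*80 = (((31 + 12) + 9*6²)*(-125))*80 = ((43 + 9*36)*(-125))*80 = ((43 + 324)*(-125))*80 = (367*(-125))*80 = -45875*80 = -3670000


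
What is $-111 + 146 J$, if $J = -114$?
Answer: $-16755$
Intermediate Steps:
$-111 + 146 J = -111 + 146 \left(-114\right) = -111 - 16644 = -16755$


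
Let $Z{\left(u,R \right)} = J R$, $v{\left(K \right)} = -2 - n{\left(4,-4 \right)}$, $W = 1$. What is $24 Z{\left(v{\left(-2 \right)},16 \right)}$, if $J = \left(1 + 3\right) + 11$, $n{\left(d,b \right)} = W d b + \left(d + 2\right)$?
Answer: $5760$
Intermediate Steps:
$n{\left(d,b \right)} = 2 + d + b d$ ($n{\left(d,b \right)} = 1 d b + \left(d + 2\right) = d b + \left(2 + d\right) = b d + \left(2 + d\right) = 2 + d + b d$)
$v{\left(K \right)} = 8$ ($v{\left(K \right)} = -2 - \left(2 + 4 - 16\right) = -2 - -10 = -2 + 10 = 8$)
$J = 15$ ($J = 4 + 11 = 15$)
$Z{\left(u,R \right)} = 15 R$
$24 Z{\left(v{\left(-2 \right)},16 \right)} = 24 \cdot 15 \cdot 16 = 24 \cdot 240 = 5760$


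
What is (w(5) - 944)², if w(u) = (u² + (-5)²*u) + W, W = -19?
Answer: 660969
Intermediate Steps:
w(u) = -19 + u² + 25*u (w(u) = (u² + (-5)²*u) - 19 = (u² + 25*u) - 19 = -19 + u² + 25*u)
(w(5) - 944)² = ((-19 + 5² + 25*5) - 944)² = ((-19 + 25 + 125) - 944)² = (131 - 944)² = (-813)² = 660969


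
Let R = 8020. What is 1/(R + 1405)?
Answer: 1/9425 ≈ 0.00010610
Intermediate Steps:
1/(R + 1405) = 1/(8020 + 1405) = 1/9425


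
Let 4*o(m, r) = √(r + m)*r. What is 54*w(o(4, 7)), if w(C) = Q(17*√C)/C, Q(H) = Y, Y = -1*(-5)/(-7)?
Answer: -1080*√11/539 ≈ -6.6456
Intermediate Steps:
o(m, r) = r*√(m + r)/4 (o(m, r) = (√(r + m)*r)/4 = (√(m + r)*r)/4 = (r*√(m + r))/4 = r*√(m + r)/4)
Y = -5/7 (Y = 5*(-⅐) = -5/7 ≈ -0.71429)
Q(H) = -5/7
w(C) = -5/(7*C)
54*w(o(4, 7)) = 54*(-5*4/(7*√(4 + 7))/7) = 54*(-5*4*√11/77/7) = 54*(-20*√11/539) = -1080*√11/539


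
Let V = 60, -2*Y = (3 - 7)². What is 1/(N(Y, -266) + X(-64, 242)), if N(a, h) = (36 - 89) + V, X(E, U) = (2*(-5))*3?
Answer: -1/23 ≈ -0.043478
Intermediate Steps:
X(E, U) = -30 (X(E, U) = -10*3 = -30)
Y = -8 (Y = -(3 - 7)²/2 = -½*(-4)² = -½*16 = -8)
N(a, h) = 7 (N(a, h) = (36 - 89) + 60 = -53 + 60 = 7)
1/(N(Y, -266) + X(-64, 242)) = 1/(7 - 30) = 1/(-23) = -1/23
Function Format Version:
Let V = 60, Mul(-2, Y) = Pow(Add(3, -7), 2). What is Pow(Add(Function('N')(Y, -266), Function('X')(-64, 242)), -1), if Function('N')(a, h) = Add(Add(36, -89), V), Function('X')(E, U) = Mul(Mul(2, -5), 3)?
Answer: Rational(-1, 23) ≈ -0.043478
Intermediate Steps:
Function('X')(E, U) = -30 (Function('X')(E, U) = Mul(-10, 3) = -30)
Y = -8 (Y = Mul(Rational(-1, 2), Pow(Add(3, -7), 2)) = Mul(Rational(-1, 2), Pow(-4, 2)) = Mul(Rational(-1, 2), 16) = -8)
Function('N')(a, h) = 7 (Function('N')(a, h) = Add(Add(36, -89), 60) = Add(-53, 60) = 7)
Pow(Add(Function('N')(Y, -266), Function('X')(-64, 242)), -1) = Pow(Add(7, -30), -1) = Pow(-23, -1) = Rational(-1, 23)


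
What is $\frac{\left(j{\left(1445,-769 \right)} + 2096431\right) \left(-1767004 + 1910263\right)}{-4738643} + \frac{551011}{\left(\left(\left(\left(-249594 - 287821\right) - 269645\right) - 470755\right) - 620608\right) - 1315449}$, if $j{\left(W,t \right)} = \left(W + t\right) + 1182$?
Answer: $- \frac{966088625697199145}{15229392055696} \approx -63436.0$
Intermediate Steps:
$j{\left(W,t \right)} = 1182 + W + t$
$\frac{\left(j{\left(1445,-769 \right)} + 2096431\right) \left(-1767004 + 1910263\right)}{-4738643} + \frac{551011}{\left(\left(\left(\left(-249594 - 287821\right) - 269645\right) - 470755\right) - 620608\right) - 1315449} = \frac{\left(\left(1182 + 1445 - 769\right) + 2096431\right) \left(-1767004 + 1910263\right)}{-4738643} + \frac{551011}{\left(\left(\left(\left(-249594 - 287821\right) - 269645\right) - 470755\right) - 620608\right) - 1315449} = \left(1858 + 2096431\right) 143259 \left(- \frac{1}{4738643}\right) + \frac{551011}{\left(\left(\left(-537415 - 269645\right) - 470755\right) - 620608\right) - 1315449} = 2098289 \cdot 143259 \left(- \frac{1}{4738643}\right) + \frac{551011}{\left(\left(-807060 - 470755\right) - 620608\right) - 1315449} = 300598783851 \left(- \frac{1}{4738643}\right) + \frac{551011}{\left(-1277815 - 620608\right) - 1315449} = - \frac{300598783851}{4738643} + \frac{551011}{-1898423 - 1315449} = - \frac{300598783851}{4738643} + \frac{551011}{-3213872} = - \frac{300598783851}{4738643} + 551011 \left(- \frac{1}{3213872}\right) = - \frac{300598783851}{4738643} - \frac{551011}{3213872} = - \frac{966088625697199145}{15229392055696}$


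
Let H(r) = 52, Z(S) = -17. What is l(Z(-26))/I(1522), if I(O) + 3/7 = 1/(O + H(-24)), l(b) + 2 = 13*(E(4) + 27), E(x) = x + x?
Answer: -4991154/4715 ≈ -1058.6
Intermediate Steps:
E(x) = 2*x
l(b) = 453 (l(b) = -2 + 13*(2*4 + 27) = -2 + 13*(8 + 27) = -2 + 13*35 = -2 + 455 = 453)
I(O) = -3/7 + 1/(52 + O) (I(O) = -3/7 + 1/(O + 52) = -3/7 + 1/(52 + O))
l(Z(-26))/I(1522) = 453/(((-149 - 3*1522)/(7*(52 + 1522)))) = 453/(((⅐)*(-149 - 4566)/1574)) = 453/(((⅐)*(1/1574)*(-4715))) = 453/(-4715/11018) = 453*(-11018/4715) = -4991154/4715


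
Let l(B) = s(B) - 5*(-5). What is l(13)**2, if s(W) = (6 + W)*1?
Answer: 1936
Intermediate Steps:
s(W) = 6 + W
l(B) = 31 + B (l(B) = (6 + B) - 5*(-5) = (6 + B) + 25 = 31 + B)
l(13)**2 = (31 + 13)**2 = 44**2 = 1936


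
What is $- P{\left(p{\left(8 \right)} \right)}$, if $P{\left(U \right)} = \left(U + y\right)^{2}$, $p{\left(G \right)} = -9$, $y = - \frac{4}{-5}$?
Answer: $- \frac{1681}{25} \approx -67.24$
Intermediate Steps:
$y = \frac{4}{5}$ ($y = \left(-4\right) \left(- \frac{1}{5}\right) = \frac{4}{5} \approx 0.8$)
$P{\left(U \right)} = \left(\frac{4}{5} + U\right)^{2}$ ($P{\left(U \right)} = \left(U + \frac{4}{5}\right)^{2} = \left(\frac{4}{5} + U\right)^{2}$)
$- P{\left(p{\left(8 \right)} \right)} = - \frac{\left(4 + 5 \left(-9\right)\right)^{2}}{25} = - \frac{\left(4 - 45\right)^{2}}{25} = - \frac{\left(-41\right)^{2}}{25} = - \frac{1681}{25}$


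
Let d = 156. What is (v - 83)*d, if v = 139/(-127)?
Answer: -1666080/127 ≈ -13119.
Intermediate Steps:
v = -139/127 (v = 139*(-1/127) = -139/127 ≈ -1.0945)
(v - 83)*d = (-139/127 - 83)*156 = -10680/127*156 = -1666080/127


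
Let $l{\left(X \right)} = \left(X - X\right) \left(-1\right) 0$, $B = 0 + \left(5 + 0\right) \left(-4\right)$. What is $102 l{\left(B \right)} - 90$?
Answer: $-90$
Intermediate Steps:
$B = -20$ ($B = 0 + 5 \left(-4\right) = 0 - 20 = -20$)
$l{\left(X \right)} = 0$ ($l{\left(X \right)} = 0 \left(-1\right) 0 = 0 \cdot 0 = 0$)
$102 l{\left(B \right)} - 90 = 102 \cdot 0 - 90 = 0 - 90 = -90$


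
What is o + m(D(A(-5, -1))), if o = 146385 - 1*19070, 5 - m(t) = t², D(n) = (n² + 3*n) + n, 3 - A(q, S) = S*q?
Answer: 127304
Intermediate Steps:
A(q, S) = 3 - S*q
D(n) = n² + 4*n
m(t) = 5 - t²
o = 127315 (o = 146385 - 19070 = 127315)
o + m(D(A(-5, -1))) = 127315 + (5 - ((3 - 1*(-1)*(-5))*(4 + (3 - 1*(-1)*(-5))))²) = 127315 + (5 - ((3 - 5)*(4 + (3 - 5)))²) = 127315 + (5 - (-2*(4 - 2))²) = 127315 + (5 - (-2*2)²) = 127315 + (5 - 1*(-4)²) = 127315 + (5 - 1*16) = 127315 + (5 - 16) = 127315 - 11 = 127304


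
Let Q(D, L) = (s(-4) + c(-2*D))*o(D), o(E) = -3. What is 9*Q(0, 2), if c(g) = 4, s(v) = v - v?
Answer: -108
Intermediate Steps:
s(v) = 0
Q(D, L) = -12 (Q(D, L) = (0 + 4)*(-3) = 4*(-3) = -12)
9*Q(0, 2) = 9*(-12) = -108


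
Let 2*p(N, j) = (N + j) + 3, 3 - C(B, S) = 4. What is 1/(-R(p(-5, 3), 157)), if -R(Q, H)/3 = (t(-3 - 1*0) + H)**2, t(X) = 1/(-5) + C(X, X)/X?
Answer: 75/5555449 ≈ 1.3500e-5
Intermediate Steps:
C(B, S) = -1 (C(B, S) = 3 - 1*4 = 3 - 4 = -1)
p(N, j) = 3/2 + N/2 + j/2 (p(N, j) = ((N + j) + 3)/2 = (3 + N + j)/2 = 3/2 + N/2 + j/2)
t(X) = -1/5 - 1/X (t(X) = 1/(-5) - 1/X = 1*(-1/5) - 1/X = -1/5 - 1/X)
R(Q, H) = -3*(2/15 + H)**2 (R(Q, H) = -3*((-5 - (-3 - 1*0))/(5*(-3 - 1*0)) + H)**2 = -3*((-5 - (-3 + 0))/(5*(-3 + 0)) + H)**2 = -3*((1/5)*(-5 - 1*(-3))/(-3) + H)**2 = -3*((1/5)*(-1/3)*(-5 + 3) + H)**2 = -3*((1/5)*(-1/3)*(-2) + H)**2 = -3*(2/15 + H)**2)
1/(-R(p(-5, 3), 157)) = 1/(-(-1)*(2 + 15*157)**2/75) = 1/(-(-1)*(2 + 2355)**2/75) = 1/(-(-1)*2357**2/75) = 1/(-(-1)*5555449/75) = 1/(-1*(-5555449/75)) = 1/(5555449/75) = 75/5555449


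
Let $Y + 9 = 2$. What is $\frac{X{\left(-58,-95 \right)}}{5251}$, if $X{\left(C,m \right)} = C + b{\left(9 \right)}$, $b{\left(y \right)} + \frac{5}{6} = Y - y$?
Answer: $- \frac{449}{31506} \approx -0.014251$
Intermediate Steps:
$Y = -7$ ($Y = -9 + 2 = -7$)
$b{\left(y \right)} = - \frac{47}{6} - y$ ($b{\left(y \right)} = - \frac{5}{6} - \left(7 + y\right) = - \frac{47}{6} - y$)
$X{\left(C,m \right)} = - \frac{101}{6} + C$ ($X{\left(C,m \right)} = C - \frac{101}{6} = - \frac{101}{6} + C$)
$\frac{X{\left(-58,-95 \right)}}{5251} = \frac{- \frac{101}{6} - 58}{5251} = \left(- \frac{449}{6}\right) \frac{1}{5251} = - \frac{449}{31506}$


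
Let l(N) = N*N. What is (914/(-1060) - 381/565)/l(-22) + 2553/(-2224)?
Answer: -9275983291/8058319280 ≈ -1.1511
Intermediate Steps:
l(N) = N²
(914/(-1060) - 381/565)/l(-22) + 2553/(-2224) = (914/(-1060) - 381/565)/((-22)²) + 2553/(-2224) = (914*(-1/1060) - 381*1/565)/484 + 2553*(-1/2224) = (-457/530 - 381/565)*(1/484) - 2553/2224 = -92027/59890*1/484 - 2553/2224 = -92027/28986760 - 2553/2224 = -9275983291/8058319280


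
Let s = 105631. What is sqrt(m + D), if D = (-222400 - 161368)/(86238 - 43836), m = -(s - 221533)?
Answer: sqrt(52091841108018)/21201 ≈ 340.43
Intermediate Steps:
m = 115902 (m = -(105631 - 221533) = -1*(-115902) = 115902)
D = -191884/21201 (D = -383768/42402 = -383768*1/42402 = -191884/21201 ≈ -9.0507)
sqrt(m + D) = sqrt(115902 - 191884/21201) = sqrt(2457046418/21201) = sqrt(52091841108018)/21201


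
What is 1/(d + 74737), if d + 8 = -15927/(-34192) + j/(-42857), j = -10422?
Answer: 1465366544/109506415399039 ≈ 1.3382e-5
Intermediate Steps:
d = -10683999889/1465366544 (d = -8 + (-15927/(-34192) - 10422/(-42857)) = -8 + (-15927*(-1/34192) - 10422*(-1/42857)) = -8 + (15927/34192 + 10422/42857) = -8 + 1038932463/1465366544 = -10683999889/1465366544 ≈ -7.2910)
1/(d + 74737) = 1/(-10683999889/1465366544 + 74737) = 1/(109506415399039/1465366544) = 1465366544/109506415399039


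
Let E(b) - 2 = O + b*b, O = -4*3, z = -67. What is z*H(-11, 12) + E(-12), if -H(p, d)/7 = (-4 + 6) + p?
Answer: -4087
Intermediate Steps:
O = -12
H(p, d) = -14 - 7*p (H(p, d) = -7*((-4 + 6) + p) = -7*(2 + p) = -14 - 7*p)
E(b) = -10 + b**2 (E(b) = 2 + (-12 + b*b) = 2 + (-12 + b**2) = -10 + b**2)
z*H(-11, 12) + E(-12) = -67*(-14 - 7*(-11)) + (-10 + (-12)**2) = -67*(-14 + 77) + (-10 + 144) = -67*63 + 134 = -4221 + 134 = -4087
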